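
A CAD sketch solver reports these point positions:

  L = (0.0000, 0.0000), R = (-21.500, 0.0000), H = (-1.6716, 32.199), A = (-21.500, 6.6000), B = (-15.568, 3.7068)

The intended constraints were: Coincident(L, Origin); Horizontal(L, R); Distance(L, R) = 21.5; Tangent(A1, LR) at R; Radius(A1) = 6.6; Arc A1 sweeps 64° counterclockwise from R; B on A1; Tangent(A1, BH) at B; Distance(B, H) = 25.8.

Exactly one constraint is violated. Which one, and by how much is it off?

Distance(B, H) = 25.8 — off by 5.90.

L = (0.00, 0.00) ✓; L.y = 0.00, R.y = 0.00 ✓; |LR| = 21.50 ✓; ∠(AR, RL) = 90.00° ✓; |AR| = 6.600 ✓; bearing(A→B) − bearing(A→R) = 64.00° ✓; |AB| = 6.600 ✓; ∠(AB, BH) = 90.00° ✓; |BH| = 31.70 ✗.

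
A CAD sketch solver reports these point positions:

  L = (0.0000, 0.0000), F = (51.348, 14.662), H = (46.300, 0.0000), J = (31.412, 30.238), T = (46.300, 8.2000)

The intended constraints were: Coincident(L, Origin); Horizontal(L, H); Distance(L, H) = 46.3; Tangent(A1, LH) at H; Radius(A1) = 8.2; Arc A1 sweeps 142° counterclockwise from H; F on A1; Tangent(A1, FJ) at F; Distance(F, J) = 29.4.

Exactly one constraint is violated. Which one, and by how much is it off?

Distance(F, J) = 29.4 — off by 4.10.

L = (0.00, 0.00) ✓; L.y = 0.00, H.y = 0.00 ✓; |LH| = 46.30 ✓; ∠(TH, HL) = 90.00° ✓; |TH| = 8.200 ✓; bearing(T→F) − bearing(T→H) = 142.0° ✓; |TF| = 8.200 ✓; ∠(TF, FJ) = 90.00° ✓; |FJ| = 25.30 ✗.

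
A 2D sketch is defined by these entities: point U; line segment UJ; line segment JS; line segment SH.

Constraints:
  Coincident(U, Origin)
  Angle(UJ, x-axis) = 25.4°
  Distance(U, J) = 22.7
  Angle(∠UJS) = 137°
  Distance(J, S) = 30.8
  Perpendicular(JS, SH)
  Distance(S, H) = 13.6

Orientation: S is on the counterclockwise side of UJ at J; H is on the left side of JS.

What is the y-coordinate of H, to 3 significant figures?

43.4

∠UJS = 137.0°, so JS runs at 25.4° + (180° − 137.0°) = 68.4° from the x-axis; with |JS| = 30.8, S = J + 30.8·(cos 68.4°, sin 68.4°) = (31.8, 38.4). JS is perpendicular to SH; with |SH| = 13.6 on the left of JS, H = S + 13.6·(-0.930, 0.368) = (19.2, 43.4). So H.y = 43.4.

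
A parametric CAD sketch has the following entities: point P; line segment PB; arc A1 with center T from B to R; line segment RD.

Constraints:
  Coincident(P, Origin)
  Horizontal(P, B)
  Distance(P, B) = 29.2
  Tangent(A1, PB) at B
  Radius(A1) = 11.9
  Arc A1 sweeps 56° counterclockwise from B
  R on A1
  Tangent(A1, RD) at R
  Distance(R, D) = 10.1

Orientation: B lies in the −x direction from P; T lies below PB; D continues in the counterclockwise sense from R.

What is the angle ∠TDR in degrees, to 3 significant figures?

49.7°

On A1, B sits at bearing 90° from T; a 56° counterclockwise sweep puts R at bearing 146°, so R = T + 11.9·(cos 146°, sin 146°) = (-39.1, -5.25). The tangent condition forces TR to be normal to RD, so RD runs along (−sin 146°, cos 146°); with |RD| = 10.1, D = (-44.7, -13.6). Then cos ∠TDR = DT·DR / (|DT||DR|), giving 49.7°.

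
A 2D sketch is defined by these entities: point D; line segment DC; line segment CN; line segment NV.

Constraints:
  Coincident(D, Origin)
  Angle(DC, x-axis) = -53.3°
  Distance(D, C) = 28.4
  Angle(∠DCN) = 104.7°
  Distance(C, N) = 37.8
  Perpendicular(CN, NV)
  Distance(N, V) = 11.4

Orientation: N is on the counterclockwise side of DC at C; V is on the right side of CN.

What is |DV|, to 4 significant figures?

59.47

∠DCN = 104.7°, so CN runs at -53.3° + (180° − 104.7°) = 22.00° from the x-axis; with |CN| = 37.8, N = C + 37.8·(cos 22.00°, sin 22.00°) = (52.02, -8.610). The perpendicularity gives NV at right angles to CN; with |NV| = 11.4 on the right of CN, V = N + 11.4·(0.3746, -0.9272) = (56.29, -19.18). Then |DV| = |V − D| = 59.47.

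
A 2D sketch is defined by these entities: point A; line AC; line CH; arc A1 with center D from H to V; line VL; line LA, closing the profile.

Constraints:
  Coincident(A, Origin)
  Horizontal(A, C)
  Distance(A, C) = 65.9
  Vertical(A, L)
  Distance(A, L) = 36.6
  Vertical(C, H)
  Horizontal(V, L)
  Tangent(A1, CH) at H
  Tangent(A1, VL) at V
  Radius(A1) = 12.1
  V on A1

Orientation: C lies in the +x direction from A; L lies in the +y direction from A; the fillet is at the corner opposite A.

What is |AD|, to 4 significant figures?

59.12

A is at the origin; AC is horizontal with |AC| = 65.9 and C on the +x side, so C = (65.90, 0.000). A and L share the same x with |AL| = 36.6 and L on the +y side, so L = (0.000, 36.60). The virtual corner opposite A is at (65.90, 36.60). The tangent condition forces DH to be normal to CH and A1 meets VL tangentially, so DV is at right angles to VL, with radius 12.1, so the center D sits 12.1 in from both sides at D = (53.80, 24.50). Then |AD| = |D − A| = 59.12.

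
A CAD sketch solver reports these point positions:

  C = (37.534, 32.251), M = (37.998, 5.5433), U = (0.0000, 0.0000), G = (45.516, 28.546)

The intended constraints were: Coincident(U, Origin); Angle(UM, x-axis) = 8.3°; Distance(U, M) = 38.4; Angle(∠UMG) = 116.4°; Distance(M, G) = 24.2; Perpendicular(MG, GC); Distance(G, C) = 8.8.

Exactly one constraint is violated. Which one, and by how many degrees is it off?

Perpendicular(MG, GC) — off by 6.80°.

U = (0.00, 0.00) ✓; UM at 8.300° ✓; |UM| = 38.40 ✓; ∠UMG = 116.4° ✓; |MG| = 24.20 ✓; ∠(MG, GC) = 83.20° ✗; |GC| = 8.800 ✓.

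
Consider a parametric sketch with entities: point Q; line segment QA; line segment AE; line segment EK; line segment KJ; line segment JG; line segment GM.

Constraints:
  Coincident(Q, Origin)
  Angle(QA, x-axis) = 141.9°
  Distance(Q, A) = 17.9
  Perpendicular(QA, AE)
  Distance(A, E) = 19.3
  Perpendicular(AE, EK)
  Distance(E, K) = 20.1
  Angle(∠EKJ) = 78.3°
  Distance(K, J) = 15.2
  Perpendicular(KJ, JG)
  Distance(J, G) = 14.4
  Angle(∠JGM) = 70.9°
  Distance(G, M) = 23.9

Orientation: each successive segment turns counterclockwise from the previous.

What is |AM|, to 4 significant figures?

31.72

Q is at the origin; QA runs at 141.9° with length 17.9, so A = (-14.09, 11.04). QA is perpendicular to AE, so AE runs at -128.1°; with |AE| = 19.3, E = (-25.99, -4.143). The perpendicularity gives EK at right angles to AE, so EK runs at -38.10°; with |EK| = 20.1, K = (-10.18, -16.55). ∠EKJ = 78.3° gives KJ at 63.60° from the x-axis; with |KJ| = 15.2, J = (-3.419, -2.931). KJ ⟂ JG, so JG runs at 153.6°; with |JG| = 14.4, G = (-16.32, 3.472). ∠JGM = 70.9° gives GM at -97.30° from the x-axis; with |GM| = 23.9, M = (-19.35, -20.23). Then |AM| = |M − A| = 31.72.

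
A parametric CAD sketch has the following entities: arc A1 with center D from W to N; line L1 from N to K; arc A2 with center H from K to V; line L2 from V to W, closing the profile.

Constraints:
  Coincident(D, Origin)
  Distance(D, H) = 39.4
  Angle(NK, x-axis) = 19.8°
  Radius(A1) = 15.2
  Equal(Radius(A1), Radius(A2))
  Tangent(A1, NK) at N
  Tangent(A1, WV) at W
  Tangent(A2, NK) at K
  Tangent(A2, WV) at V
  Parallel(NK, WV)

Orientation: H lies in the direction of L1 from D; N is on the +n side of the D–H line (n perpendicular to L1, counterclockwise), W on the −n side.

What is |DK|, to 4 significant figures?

42.23

The slot axis is L1's direction at 19.8°, so u = (cos 19.8°, sin 19.8°) = (0.9409, 0.3387) and n = (−sin 19.8°, cos 19.8°) = (-0.3387, 0.9409). D is at the origin and H lies 39.4 along u from D, so H = 39.4·u = (37.07, 13.35). Tangency of A1 to both parallel lines with radius 15.2 puts N and W at D ± 15.2·n: N = (-5.149, 14.30), W = (5.149, -14.30). Equal radii place K and V the same way about H: K = H + 15.2·n = (31.92, 27.65), V = H − 15.2·n = (42.22, -0.9551). Then |DK| = |K − D| = 42.23.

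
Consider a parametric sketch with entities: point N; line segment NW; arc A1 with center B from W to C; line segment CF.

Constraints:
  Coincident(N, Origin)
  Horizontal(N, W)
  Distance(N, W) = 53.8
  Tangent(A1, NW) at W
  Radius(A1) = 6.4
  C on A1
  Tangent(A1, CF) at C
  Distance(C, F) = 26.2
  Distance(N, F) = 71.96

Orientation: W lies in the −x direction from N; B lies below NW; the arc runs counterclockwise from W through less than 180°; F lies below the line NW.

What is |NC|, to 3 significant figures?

60.3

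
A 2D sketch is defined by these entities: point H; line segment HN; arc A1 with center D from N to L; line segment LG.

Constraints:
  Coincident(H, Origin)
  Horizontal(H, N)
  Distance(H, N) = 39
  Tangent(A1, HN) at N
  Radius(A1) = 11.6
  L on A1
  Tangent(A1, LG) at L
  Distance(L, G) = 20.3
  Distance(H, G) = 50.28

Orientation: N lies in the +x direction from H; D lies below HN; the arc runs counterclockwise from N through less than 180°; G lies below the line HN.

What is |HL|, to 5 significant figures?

32.601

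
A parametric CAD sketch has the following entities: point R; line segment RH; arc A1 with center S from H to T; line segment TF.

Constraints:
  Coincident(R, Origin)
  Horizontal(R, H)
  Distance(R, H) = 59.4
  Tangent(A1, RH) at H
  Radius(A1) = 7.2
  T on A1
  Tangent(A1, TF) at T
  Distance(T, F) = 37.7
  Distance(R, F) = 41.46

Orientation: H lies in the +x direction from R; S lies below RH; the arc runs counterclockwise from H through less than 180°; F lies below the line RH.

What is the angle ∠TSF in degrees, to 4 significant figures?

79.19°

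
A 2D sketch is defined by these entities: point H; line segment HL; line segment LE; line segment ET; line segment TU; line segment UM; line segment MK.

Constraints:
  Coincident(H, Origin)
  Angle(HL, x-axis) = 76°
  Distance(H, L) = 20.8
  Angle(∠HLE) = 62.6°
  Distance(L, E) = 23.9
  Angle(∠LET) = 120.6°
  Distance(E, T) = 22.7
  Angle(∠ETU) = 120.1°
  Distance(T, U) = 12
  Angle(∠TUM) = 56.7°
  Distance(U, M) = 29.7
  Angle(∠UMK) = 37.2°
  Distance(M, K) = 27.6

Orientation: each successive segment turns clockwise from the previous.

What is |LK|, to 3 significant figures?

43.7

H is at the origin; HL runs at 76.0° with length 20.8, so L = (5.03, 20.2). ∠HLE = 62.6° gives LE at -41.4° from the x-axis; with |LE| = 23.9, E = (23.0, 4.38). ∠LET = 120.6° gives ET at -101° from the x-axis; with |ET| = 22.7, T = (18.7, -17.9). ∠ETU = 120.1° gives TU at -161° from the x-axis; with |TU| = 12.0, U = (7.38, -21.9). ∠TUM = 56.7° gives UM at 76.0° from the x-axis; with |UM| = 29.7, M = (14.6, 6.93). ∠UMK = 37.2° gives MK at -66.8° from the x-axis; with |MK| = 27.6, K = (25.4, -18.4). Then |LK| = |K − L| = 43.7.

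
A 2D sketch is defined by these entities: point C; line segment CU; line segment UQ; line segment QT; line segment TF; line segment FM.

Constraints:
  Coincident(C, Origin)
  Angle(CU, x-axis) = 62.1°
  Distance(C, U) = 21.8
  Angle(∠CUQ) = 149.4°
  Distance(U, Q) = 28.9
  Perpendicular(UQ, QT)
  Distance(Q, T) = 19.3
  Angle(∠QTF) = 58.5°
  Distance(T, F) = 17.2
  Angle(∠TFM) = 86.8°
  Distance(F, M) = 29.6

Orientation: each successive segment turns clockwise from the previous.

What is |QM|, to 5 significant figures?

14.192

C is at the origin; CU runs at 62.1° with length 21.8, so U = (10.201, 19.266). ∠CUQ = 149.4° gives UQ at 31.500° from the x-axis; with |UQ| = 28.9, Q = (34.842, 34.366). UQ ⟂ QT, so QT runs at -58.500°; with |QT| = 19.3, T = (44.926, 17.910). ∠QTF = 58.5° gives TF at -180.00° from the x-axis; with |TF| = 17.2, F = (27.726, 17.910). ∠TFM = 86.8° gives FM at 86.800° from the x-axis; with |FM| = 29.6, M = (29.379, 47.464). Then |QM| = |M − Q| = 14.192.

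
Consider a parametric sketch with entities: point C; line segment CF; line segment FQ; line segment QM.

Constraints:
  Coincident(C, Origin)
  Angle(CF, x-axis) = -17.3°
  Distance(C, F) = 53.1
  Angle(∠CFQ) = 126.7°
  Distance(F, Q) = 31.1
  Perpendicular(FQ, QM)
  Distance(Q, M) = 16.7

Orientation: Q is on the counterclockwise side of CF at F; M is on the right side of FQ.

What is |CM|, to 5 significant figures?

86.380

C is at the origin; CF runs at -17.3° with length 53.1, so F = 53.1·(cos -17.3°, sin -17.3°) = (50.698, -15.791). ∠CFQ = 126.7°, so FQ runs at -17.3° + (180° − 126.7°) = 36.000° from the x-axis; with |FQ| = 31.1, Q = F + 31.1·(cos 36.000°, sin 36.000°) = (75.858, 2.4895). FQ ⟂ QM; with |QM| = 16.7 on the right of FQ, M = Q + 16.7·(0.58779, -0.80902) = (85.674, -11.021). Then |CM| = |M − C| = 86.380.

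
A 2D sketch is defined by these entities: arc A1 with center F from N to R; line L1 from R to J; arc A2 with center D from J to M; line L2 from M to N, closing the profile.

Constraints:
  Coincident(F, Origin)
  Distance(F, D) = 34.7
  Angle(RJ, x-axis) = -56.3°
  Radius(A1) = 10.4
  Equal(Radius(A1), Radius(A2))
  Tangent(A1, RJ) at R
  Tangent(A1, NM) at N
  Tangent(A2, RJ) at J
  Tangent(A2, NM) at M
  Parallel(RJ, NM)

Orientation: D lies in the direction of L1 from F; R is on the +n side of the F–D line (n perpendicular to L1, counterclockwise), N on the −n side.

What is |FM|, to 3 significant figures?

36.2

The slot axis is L1's direction at -56.3°, so u = (cos -56.3°, sin -56.3°) = (0.555, -0.832) and n = (−sin -56.3°, cos -56.3°) = (0.832, 0.555). F is at the origin and D lies 34.7 along u from F, so D = 34.7·u = (19.3, -28.9). Tangency of A1 to both parallel lines with radius 10.4 puts R and N at F ± 10.4·n: R = (8.65, 5.77), N = (-8.65, -5.77). Equal radii place J and M the same way about D: J = D + 10.4·n = (27.9, -23.1), M = D − 10.4·n = (10.6, -34.6). Then |FM| = |M − F| = 36.2.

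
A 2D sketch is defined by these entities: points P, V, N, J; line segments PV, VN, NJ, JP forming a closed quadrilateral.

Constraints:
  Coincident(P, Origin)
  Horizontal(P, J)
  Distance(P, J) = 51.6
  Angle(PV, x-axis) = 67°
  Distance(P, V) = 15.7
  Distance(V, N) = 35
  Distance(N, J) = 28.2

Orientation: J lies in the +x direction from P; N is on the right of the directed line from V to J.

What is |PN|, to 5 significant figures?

30.223

Checks: |VN| = 35.00 ✓; |NJ| = 28.20 ✓.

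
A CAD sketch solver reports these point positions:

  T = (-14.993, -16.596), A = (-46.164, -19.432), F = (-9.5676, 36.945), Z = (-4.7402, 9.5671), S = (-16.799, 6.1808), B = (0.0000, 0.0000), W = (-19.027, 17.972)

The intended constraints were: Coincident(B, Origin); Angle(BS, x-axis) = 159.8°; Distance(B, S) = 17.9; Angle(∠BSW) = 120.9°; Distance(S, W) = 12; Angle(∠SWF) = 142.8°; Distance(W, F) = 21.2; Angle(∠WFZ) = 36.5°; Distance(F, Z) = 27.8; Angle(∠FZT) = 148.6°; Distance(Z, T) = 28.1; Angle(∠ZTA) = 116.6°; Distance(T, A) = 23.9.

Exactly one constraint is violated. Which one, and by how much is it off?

Distance(T, A) = 23.9 — off by 7.40.

B = (0.00, 0.00) ✓; BS at 159.8° ✓; |BS| = 17.90 ✓; ∠BSW = 120.9° ✓; |SW| = 12.00 ✓; ∠SWF = 142.8° ✓; |WF| = 21.20 ✓; ∠WFZ = 36.50° ✓; |FZ| = 27.80 ✓; ∠FZT = 148.6° ✓; |ZT| = 28.10 ✓; ∠ZTA = 116.6° ✓; |TA| = 31.30 ✗.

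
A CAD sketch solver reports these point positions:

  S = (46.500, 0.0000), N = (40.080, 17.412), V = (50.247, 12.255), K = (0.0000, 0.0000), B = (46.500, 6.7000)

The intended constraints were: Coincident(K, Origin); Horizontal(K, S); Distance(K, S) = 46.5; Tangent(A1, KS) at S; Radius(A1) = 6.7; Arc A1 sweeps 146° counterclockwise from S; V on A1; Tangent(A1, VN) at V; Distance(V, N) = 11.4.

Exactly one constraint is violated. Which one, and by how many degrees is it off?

Tangent(A1, VN) at V — off by 7.11°.

K = (0.00, 0.00) ✓; K.y = 0.00, S.y = 0.00 ✓; |KS| = 46.50 ✓; ∠(BS, SK) = 90.00° ✓; |BS| = 6.700 ✓; bearing(B→V) − bearing(B→S) = 146.0° ✓; |BV| = 6.701 ✓; ∠(BV, VN) = 82.89° ✗; |VN| = 11.40 ✓.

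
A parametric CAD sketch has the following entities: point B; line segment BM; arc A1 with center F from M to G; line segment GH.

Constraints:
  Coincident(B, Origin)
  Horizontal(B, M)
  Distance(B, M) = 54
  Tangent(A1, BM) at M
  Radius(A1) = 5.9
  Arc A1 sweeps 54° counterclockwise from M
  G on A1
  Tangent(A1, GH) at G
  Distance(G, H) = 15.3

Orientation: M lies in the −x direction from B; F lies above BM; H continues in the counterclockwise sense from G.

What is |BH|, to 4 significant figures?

42.87

On A1, M sits at bearing -90° from F; a 54° counterclockwise sweep puts G at bearing -36°, so G = F + 5.9·(cos -36°, sin -36°) = (-49.23, 2.432). A1 meets GH tangentially, so FG is at right angles to GH, so GH runs along (−sin -36°, cos -36°); with |GH| = 15.3, H = (-40.23, 14.81). Then |BH| = |H − B| = 42.87.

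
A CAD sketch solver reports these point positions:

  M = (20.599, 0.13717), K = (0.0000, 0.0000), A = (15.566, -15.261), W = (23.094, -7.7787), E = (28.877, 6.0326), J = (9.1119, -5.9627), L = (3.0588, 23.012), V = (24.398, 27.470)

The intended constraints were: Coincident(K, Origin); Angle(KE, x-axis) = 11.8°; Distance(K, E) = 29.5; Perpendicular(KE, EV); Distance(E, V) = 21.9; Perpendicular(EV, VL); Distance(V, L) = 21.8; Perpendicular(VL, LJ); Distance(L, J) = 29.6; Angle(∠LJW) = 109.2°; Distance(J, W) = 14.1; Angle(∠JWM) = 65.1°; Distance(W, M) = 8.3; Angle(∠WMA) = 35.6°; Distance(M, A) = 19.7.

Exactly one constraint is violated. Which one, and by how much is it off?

Distance(M, A) = 19.7 — off by 3.50.

K = (0.00, 0.00) ✓; KE at 11.80° ✓; |KE| = 29.50 ✓; ∠(KE, EV) = 90.00° ✓; |EV| = 21.90 ✓; ∠(EV, VL) = 90.00° ✓; |VL| = 21.80 ✓; ∠(VL, LJ) = 90.00° ✓; |LJ| = 29.60 ✓; ∠LJW = 109.2° ✓; |JW| = 14.10 ✓; ∠JWM = 65.11° ✓; |WM| = 8.300 ✓; ∠WMA = 35.59° ✓; |MA| = 16.20 ✗.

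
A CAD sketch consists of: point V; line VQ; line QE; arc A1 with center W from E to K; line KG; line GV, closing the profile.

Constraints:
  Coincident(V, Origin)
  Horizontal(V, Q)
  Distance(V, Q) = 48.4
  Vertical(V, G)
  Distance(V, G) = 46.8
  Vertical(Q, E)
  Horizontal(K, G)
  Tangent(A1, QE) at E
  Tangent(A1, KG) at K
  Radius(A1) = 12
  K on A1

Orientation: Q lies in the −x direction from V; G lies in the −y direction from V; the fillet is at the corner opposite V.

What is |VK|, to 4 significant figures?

59.29

The virtual corner opposite V is at (-48.40, -46.80). The tangent condition forces WE to be normal to QE and tangency of A1 to KG means the radius WK is perpendicular to KG, with radius 12.0, so the center W sits 12.0 in from both sides at W = (-36.40, -34.80). That places the tangent points at E = (-48.40, -34.80) on QE and K = (-36.40, -46.80) on KG. Then |VK| = |K − V| = 59.29.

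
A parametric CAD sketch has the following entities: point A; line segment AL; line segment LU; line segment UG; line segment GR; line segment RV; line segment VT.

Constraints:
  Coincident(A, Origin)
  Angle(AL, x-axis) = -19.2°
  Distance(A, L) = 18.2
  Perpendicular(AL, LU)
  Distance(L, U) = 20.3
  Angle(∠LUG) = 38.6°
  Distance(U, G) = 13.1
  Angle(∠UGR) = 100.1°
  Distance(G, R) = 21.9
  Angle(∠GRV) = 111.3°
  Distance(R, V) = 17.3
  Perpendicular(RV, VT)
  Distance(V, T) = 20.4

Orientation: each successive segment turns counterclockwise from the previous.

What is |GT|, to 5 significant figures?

25.255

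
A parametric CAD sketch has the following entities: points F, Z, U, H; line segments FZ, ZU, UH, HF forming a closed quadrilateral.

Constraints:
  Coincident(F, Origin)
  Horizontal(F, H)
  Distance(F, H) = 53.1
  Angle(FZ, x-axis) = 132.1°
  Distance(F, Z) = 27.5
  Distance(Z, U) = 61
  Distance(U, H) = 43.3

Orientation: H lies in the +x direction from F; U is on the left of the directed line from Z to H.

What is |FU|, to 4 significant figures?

56.54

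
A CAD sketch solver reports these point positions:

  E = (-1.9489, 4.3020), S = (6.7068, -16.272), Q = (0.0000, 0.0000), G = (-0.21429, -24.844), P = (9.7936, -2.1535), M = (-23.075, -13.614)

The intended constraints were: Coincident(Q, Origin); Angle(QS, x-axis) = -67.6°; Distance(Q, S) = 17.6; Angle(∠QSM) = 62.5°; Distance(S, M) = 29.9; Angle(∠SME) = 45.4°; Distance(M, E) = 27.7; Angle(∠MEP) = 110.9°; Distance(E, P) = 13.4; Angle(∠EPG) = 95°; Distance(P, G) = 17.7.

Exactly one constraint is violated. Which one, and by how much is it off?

Distance(P, G) = 17.7 — off by 7.10.

Q = (0.00, 0.00) ✓; QS at -67.60° ✓; |QS| = 17.60 ✓; ∠QSM = 62.50° ✓; |SM| = 29.90 ✓; ∠SME = 45.40° ✓; |ME| = 27.70 ✓; ∠MEP = 110.9° ✓; |EP| = 13.40 ✓; ∠EPG = 95.00° ✓; |PG| = 24.80 ✗.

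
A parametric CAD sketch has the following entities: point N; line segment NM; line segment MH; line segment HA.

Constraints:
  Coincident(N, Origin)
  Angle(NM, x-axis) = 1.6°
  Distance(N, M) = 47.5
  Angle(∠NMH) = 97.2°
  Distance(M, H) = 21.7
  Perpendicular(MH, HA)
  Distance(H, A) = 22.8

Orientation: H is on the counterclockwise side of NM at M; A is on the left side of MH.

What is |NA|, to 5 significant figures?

36.830

∠NMH = 97.2°, so MH runs at 1.6° + (180° − 97.2°) = 84.400° from the x-axis; with |MH| = 21.7, H = M + 21.7·(cos 84.400°, sin 84.400°) = (49.599, 22.923). MH ⟂ HA; with |HA| = 22.8 on the left of MH, A = H + 22.8·(-0.99523, 0.097583) = (26.908, 25.148). Then |NA| = |A − N| = 36.830.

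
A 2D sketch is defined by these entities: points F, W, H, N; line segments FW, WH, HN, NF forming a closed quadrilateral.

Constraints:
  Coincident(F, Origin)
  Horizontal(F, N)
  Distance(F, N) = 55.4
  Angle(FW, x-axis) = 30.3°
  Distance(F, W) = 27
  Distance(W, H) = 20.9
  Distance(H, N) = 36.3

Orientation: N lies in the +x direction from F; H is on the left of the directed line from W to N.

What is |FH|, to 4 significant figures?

46.92

Checks: F.y = 0.00, N.y = 0.00 ✓; |WH| = 20.90 ✓; |HN| = 36.30 ✓.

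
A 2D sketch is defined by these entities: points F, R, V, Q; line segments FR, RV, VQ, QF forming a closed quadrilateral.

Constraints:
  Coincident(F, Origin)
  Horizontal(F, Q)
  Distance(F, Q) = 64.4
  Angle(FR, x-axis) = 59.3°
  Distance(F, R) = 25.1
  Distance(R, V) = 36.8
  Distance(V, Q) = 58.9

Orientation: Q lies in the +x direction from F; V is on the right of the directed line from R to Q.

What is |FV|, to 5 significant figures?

16.559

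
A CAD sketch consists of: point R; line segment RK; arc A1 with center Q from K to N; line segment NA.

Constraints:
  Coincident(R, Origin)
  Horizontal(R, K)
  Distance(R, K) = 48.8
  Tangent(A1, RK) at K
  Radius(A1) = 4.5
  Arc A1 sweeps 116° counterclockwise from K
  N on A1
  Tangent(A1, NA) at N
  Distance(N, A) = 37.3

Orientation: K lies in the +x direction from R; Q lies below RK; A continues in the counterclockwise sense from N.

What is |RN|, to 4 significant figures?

45.22

R is at the origin; R and K share the same y with |RK| = 48.8 and K on the +x side, so K = (48.80, 0.000). The tangent condition forces QK to be normal to RK, so Q = K + (0, -4.5) = (48.80, -4.500). On A1, K sits at bearing 90° from Q; a 116° counterclockwise sweep puts N at bearing 206°, so N = Q + 4.5·(cos 206°, sin 206°) = (44.76, -6.473). Then |RN| = |N − R| = 45.22.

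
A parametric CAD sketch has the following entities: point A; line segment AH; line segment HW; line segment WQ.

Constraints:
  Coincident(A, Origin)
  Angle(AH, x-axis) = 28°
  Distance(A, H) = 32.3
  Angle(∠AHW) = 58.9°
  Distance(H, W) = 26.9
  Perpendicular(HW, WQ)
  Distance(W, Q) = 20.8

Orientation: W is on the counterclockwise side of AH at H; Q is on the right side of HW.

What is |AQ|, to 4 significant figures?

49.52

A is at the origin; AH runs at 28.0° with length 32.3, so H = 32.3·(cos 28.0°, sin 28.0°) = (28.52, 15.16). ∠AHW = 58.9°, so HW runs at 28.0° + (180° − 58.9°) = 149.1° from the x-axis; with |HW| = 26.9, W = H + 26.9·(cos 149.1°, sin 149.1°) = (5.437, 28.98). HW ⟂ WQ; with |WQ| = 20.8 on the right of HW, Q = W + 20.8·(0.5135, 0.8581) = (16.12, 46.83). Then |AQ| = |Q − A| = 49.52.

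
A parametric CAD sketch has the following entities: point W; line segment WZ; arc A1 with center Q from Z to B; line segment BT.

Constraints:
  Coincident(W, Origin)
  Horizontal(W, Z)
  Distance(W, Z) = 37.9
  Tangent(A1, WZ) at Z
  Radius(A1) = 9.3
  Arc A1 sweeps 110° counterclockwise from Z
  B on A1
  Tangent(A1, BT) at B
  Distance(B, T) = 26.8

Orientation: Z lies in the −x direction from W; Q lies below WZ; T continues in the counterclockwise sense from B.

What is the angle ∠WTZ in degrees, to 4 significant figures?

45.50°

W is at the origin; W and Z share the same y with |WZ| = 37.9 and Z on the −x side, so Z = (-37.90, 0.000). The tangent condition forces QZ to be normal to WZ, so Q = Z + (0, -9.3) = (-37.90, -9.300). On A1, Z sits at bearing 90° from Q; a 110° counterclockwise sweep puts B at bearing 200°, so B = Q + 9.3·(cos 200°, sin 200°) = (-46.64, -12.48). A1 meets BT tangentially, so QB is at right angles to BT, so BT runs along (−sin 200°, cos 200°); with |BT| = 26.8, T = (-37.47, -37.66). Then cos ∠WTZ = TW·TZ / (|TW||TZ|), giving 45.50°.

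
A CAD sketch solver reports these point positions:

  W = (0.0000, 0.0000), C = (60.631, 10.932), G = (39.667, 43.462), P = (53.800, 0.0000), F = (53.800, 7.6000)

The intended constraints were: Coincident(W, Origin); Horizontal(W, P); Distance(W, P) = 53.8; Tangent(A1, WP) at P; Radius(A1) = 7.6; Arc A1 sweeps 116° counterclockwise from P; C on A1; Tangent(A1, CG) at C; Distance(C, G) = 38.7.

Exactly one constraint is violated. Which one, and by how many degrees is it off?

Tangent(A1, CG) at C — off by 6.80°.

W = (0.00, 0.00) ✓; W.y = 0.00, P.y = 0.00 ✓; |WP| = 53.80 ✓; ∠(FP, PW) = 90.00° ✓; |FP| = 7.600 ✓; bearing(F→C) − bearing(F→P) = 116.0° ✓; |FC| = 7.600 ✓; ∠(FC, CG) = 83.20° ✗; |CG| = 38.70 ✓.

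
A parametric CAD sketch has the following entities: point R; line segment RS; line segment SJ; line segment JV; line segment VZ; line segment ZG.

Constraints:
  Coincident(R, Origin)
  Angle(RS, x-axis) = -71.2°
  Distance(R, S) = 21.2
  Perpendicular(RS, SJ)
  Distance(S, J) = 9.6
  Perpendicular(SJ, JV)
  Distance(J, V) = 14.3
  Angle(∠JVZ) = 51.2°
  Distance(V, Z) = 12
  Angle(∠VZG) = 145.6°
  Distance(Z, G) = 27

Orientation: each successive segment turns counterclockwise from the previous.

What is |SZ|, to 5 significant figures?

6.7853

SJ is perpendicular to JV, so JV runs at 108.80°; with |JV| = 14.3, V = (11.311, -3.4381). ∠JVZ = 51.2° gives VZ at -122.40° from the x-axis; with |VZ| = 12.0, Z = (4.8815, -13.570). Then |SZ| = |Z − S| = 6.7853.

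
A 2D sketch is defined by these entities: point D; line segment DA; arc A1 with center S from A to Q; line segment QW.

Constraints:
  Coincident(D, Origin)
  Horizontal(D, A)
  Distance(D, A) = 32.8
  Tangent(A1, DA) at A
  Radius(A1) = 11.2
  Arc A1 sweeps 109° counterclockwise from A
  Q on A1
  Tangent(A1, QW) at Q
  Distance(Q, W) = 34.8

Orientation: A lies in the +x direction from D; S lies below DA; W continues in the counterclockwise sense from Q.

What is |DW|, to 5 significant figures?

58.353

D is at the origin; DA is horizontal with |DA| = 32.8 and A on the +x side, so A = (32.800, 0.0000). The tangent condition forces SA to be normal to DA, so S = A + (0, -11.2) = (32.800, -11.200). On A1, A sits at bearing 90° from S; a 109° counterclockwise sweep puts Q at bearing 199°, so Q = S + 11.2·(cos 199°, sin 199°) = (22.210, -14.846). A1 meets QW tangentially, so SQ is at right angles to QW, so QW runs along (−sin 199°, cos 199°); with |QW| = 34.8, W = (33.540, -47.750). Then |DW| = |W − D| = 58.353.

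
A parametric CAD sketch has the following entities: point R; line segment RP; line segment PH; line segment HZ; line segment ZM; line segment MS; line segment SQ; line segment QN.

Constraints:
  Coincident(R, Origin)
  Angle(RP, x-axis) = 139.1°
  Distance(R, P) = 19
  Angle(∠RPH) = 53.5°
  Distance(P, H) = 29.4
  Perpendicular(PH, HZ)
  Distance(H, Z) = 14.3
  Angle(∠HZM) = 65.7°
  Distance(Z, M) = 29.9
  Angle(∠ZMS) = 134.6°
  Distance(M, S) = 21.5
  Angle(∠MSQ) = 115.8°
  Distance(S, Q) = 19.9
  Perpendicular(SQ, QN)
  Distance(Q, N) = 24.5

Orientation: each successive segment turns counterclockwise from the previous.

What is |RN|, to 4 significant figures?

34.18

∠MSQ = 115.8° gives SQ at -140.5° from the x-axis; with |SQ| = 19.9, Q = (-47.42, 6.470). The perpendicularity gives QN at right angles to SQ, so QN runs at -50.50°; with |QN| = 24.5, N = (-31.84, -12.43). Then |RN| = |N − R| = 34.18.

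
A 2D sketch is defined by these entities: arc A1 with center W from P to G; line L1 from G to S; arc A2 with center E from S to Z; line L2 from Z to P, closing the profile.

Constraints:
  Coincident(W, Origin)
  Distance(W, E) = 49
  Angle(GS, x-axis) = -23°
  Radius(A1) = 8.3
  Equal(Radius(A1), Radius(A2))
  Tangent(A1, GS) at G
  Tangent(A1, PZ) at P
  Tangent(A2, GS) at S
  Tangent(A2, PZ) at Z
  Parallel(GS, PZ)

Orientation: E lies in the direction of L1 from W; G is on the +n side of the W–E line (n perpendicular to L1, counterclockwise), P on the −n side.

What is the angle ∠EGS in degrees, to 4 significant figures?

9.614°

The slot axis is L1's direction at -23.0°, so u = (cos -23.0°, sin -23.0°) = (0.9205, -0.3907) and n = (−sin -23.0°, cos -23.0°) = (0.3907, 0.9205). W is at the origin and E lies 49.0 along u from W, so E = 49.0·u = (45.10, -19.15). Tangency of A1 to both parallel lines with radius 8.3 puts G and P at W ± 8.3·n: G = (3.243, 7.640), P = (-3.243, -7.640). Equal radii place S and Z the same way about E: S = E + 8.3·n = (48.35, -11.51), Z = E − 8.3·n = (41.86, -26.79). Then cos ∠EGS = GE·GS / (|GE||GS|), giving 9.614°.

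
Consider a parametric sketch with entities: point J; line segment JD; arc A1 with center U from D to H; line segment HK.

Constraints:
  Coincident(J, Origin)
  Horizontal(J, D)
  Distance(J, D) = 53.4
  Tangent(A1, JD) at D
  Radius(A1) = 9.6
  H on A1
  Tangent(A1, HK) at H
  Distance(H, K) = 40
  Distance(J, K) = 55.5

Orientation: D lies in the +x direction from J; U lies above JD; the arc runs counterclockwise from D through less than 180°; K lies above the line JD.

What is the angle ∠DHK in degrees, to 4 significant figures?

113.0°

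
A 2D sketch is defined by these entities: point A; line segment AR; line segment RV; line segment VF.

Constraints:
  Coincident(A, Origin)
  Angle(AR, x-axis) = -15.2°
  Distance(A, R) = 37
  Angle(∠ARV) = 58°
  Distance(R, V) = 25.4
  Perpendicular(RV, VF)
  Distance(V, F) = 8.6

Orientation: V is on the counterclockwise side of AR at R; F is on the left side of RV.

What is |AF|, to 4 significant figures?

23.50

A is at the origin; AR runs at -15.2° with length 37.0, so R = 37.0·(cos -15.2°, sin -15.2°) = (35.71, -9.701). ∠ARV = 58.0°, so RV runs at -15.2° + (180° − 58.0°) = 106.8° from the x-axis; with |RV| = 25.4, V = R + 25.4·(cos 106.8°, sin 106.8°) = (28.36, 14.61). The perpendicularity gives VF at right angles to RV; with |VF| = 8.6 on the left of RV, F = V + 8.6·(-0.9573, -0.2890) = (20.13, 12.13). Then |AF| = |F − A| = 23.50.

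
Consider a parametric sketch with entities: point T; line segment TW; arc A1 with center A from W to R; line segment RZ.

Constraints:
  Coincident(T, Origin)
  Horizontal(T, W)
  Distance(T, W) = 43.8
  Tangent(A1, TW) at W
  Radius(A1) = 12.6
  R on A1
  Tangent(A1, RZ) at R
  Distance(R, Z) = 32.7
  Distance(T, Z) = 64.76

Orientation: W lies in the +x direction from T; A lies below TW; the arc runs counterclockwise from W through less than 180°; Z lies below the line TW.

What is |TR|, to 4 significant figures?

36.35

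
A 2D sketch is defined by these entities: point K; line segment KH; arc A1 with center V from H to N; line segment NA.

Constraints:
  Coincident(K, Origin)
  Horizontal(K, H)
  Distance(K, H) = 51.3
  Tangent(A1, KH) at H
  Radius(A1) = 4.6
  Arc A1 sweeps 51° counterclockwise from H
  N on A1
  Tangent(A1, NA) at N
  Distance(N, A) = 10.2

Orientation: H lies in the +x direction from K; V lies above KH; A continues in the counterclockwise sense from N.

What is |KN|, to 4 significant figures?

54.90

K is at the origin; KH is horizontal with |KH| = 51.3 and H on the +x side, so H = (51.30, 0.000). Tangency of A1 to KH means the radius VH is perpendicular to KH, so V = H + (0, 4.6) = (51.30, 4.600). On A1, H sits at bearing -90° from V; a 51° counterclockwise sweep puts N at bearing -39°, so N = V + 4.6·(cos -39°, sin -39°) = (54.87, 1.705). Then |KN| = |N − K| = 54.90.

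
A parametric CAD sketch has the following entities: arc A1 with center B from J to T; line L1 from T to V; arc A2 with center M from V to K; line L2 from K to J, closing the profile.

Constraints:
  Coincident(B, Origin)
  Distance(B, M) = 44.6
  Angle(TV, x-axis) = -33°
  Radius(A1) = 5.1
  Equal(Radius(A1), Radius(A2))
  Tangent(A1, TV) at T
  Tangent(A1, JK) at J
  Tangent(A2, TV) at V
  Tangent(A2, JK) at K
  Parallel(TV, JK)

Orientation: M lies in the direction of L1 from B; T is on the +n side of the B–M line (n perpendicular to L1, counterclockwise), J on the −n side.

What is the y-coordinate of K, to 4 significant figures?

-28.57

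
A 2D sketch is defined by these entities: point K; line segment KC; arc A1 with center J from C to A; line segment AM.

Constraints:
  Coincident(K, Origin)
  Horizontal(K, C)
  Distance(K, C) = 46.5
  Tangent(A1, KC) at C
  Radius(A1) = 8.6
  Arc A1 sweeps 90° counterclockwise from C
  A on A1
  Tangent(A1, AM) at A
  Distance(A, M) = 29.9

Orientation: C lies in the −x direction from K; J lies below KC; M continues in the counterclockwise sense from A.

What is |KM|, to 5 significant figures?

67.218

On A1, C sits at bearing 90° from J; a 90° counterclockwise sweep puts A at bearing 180°, so A = J + 8.6·(cos 180°, sin 180°) = (-55.100, -8.6000). Since A1 is tangent to AM there, JA ⟂ AM, so AM runs along (−sin 180°, cos 180°); with |AM| = 29.9, M = (-55.100, -38.500). Then |KM| = |M − K| = 67.218.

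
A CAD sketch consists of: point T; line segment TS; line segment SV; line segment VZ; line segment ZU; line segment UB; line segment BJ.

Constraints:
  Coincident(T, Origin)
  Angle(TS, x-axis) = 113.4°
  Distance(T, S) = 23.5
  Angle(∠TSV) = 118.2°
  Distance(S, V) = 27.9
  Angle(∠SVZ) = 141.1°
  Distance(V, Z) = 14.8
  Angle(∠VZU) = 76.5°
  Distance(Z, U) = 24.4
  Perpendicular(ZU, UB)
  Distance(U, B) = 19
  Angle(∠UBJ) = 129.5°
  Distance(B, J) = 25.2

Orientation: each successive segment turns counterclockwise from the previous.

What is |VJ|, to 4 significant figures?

20.69

T is at the origin; TS runs at 113.4° with length 23.5, so S = (-9.333, 21.57). ∠TSV = 118.2° gives SV at 175.2° from the x-axis; with |SV| = 27.9, V = (-37.14, 23.90). ∠SVZ = 141.1° gives VZ at -145.9° from the x-axis; with |VZ| = 14.8, Z = (-49.39, 15.60). ∠VZU = 76.5° gives ZU at -42.40° from the x-axis; with |ZU| = 24.4, U = (-31.37, -0.8486). The perpendicularity gives UB at right angles to ZU, so UB runs at 47.60°; with |UB| = 19.0, B = (-18.56, 13.18). ∠UBJ = 129.5° gives BJ at 98.10° from the x-axis; with |BJ| = 25.2, J = (-22.11, 38.13). Then |VJ| = |J − V| = 20.69.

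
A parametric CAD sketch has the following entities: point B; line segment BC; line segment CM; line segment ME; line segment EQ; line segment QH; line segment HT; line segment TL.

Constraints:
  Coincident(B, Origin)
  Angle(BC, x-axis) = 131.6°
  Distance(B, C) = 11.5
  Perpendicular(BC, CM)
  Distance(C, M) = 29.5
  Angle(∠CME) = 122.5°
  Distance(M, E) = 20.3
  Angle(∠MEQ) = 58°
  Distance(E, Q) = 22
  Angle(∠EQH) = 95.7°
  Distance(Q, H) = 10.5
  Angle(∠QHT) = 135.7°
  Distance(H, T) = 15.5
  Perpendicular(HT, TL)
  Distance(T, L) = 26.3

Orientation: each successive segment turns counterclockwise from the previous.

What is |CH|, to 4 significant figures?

18.59

B is at the origin; BC runs at 131.6° with length 11.5, so C = (-7.635, 8.600). The perpendicularity gives CM at right angles to BC, so CM runs at -138.4°; with |CM| = 29.5, M = (-29.70, -10.99). ∠CME = 122.5° gives ME at -80.90° from the x-axis; with |ME| = 20.3, E = (-26.48, -31.03). ∠MEQ = 58.0° gives EQ at 41.10° from the x-axis; with |EQ| = 22.0, Q = (-9.906, -16.57). ∠EQH = 95.7° gives QH at 125.4° from the x-axis; with |QH| = 10.5, H = (-15.99, -8.010). Then |CH| = |H − C| = 18.59.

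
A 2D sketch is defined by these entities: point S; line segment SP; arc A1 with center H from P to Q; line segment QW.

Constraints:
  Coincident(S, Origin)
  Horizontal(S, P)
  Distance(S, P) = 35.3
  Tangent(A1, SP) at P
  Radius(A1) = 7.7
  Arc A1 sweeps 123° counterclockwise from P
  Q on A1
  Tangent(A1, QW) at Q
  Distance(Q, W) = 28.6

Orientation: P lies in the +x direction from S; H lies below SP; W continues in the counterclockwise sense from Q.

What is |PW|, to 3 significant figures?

37.0

S is at the origin; S and P share the same y with |SP| = 35.3 and P on the +x side, so P = (35.3, 0.00). Tangency of A1 to SP means the radius HP is perpendicular to SP, so H = P + (0, -7.7) = (35.3, -7.70). On A1, P sits at bearing 90° from H; a 123° counterclockwise sweep puts Q at bearing 213°, so Q = H + 7.7·(cos 213°, sin 213°) = (28.8, -11.9). The tangent condition forces HQ to be normal to QW, so QW runs along (−sin 213°, cos 213°); with |QW| = 28.6, W = (44.4, -35.9). Then |PW| = |W − P| = 37.0.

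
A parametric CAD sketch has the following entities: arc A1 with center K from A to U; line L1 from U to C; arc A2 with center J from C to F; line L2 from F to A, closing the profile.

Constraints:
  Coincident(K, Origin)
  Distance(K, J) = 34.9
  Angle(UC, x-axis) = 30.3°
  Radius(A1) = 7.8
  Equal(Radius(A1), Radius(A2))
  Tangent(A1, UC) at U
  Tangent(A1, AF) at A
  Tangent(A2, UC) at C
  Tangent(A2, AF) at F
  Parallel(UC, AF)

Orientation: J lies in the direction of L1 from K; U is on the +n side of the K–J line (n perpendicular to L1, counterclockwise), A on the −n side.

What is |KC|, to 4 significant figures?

35.76

The slot axis is L1's direction at 30.3°, so u = (cos 30.3°, sin 30.3°) = (0.8634, 0.5045) and n = (−sin 30.3°, cos 30.3°) = (-0.5045, 0.8634). K is at the origin and J lies 34.9 along u from K, so J = 34.9·u = (30.13, 17.61). Tangency of A1 to both parallel lines with radius 7.8 puts U and A at K ± 7.8·n: U = (-3.935, 6.734), A = (3.935, -6.734). Equal radii place C and F the same way about J: C = J + 7.8·n = (26.20, 24.34), F = J − 7.8·n = (34.07, 10.87). Then |KC| = |C − K| = 35.76.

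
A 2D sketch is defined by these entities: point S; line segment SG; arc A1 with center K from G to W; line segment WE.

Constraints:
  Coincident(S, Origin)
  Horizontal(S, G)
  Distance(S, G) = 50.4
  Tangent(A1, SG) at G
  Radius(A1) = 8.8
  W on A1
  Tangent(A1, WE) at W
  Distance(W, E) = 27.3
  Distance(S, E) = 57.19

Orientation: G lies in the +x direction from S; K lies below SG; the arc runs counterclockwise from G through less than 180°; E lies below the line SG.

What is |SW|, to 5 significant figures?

42.702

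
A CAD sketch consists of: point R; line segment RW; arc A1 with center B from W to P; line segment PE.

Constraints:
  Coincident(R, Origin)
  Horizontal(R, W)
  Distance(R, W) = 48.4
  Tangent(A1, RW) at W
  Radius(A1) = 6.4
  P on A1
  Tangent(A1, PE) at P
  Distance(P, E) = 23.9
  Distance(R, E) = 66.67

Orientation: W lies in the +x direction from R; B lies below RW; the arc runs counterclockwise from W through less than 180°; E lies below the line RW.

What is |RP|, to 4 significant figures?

45.15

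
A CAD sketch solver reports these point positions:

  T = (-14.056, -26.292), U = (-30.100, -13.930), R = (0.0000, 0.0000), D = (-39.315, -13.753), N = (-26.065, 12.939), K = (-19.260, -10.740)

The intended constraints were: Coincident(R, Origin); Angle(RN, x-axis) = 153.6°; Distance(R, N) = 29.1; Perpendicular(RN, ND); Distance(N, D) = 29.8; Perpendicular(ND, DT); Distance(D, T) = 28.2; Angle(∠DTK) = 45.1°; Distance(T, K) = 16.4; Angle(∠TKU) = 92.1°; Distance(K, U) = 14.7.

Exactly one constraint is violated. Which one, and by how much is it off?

Distance(K, U) = 14.7 — off by 3.40.

R = (0.00, 0.00) ✓; RN at 153.6° ✓; |RN| = 29.10 ✓; ∠(RN, ND) = 90.00° ✓; |ND| = 29.80 ✓; ∠(ND, DT) = 90.00° ✓; |DT| = 28.20 ✓; ∠DTK = 45.10° ✓; |TK| = 16.40 ✓; ∠TKU = 92.10° ✓; |KU| = 11.30 ✗.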